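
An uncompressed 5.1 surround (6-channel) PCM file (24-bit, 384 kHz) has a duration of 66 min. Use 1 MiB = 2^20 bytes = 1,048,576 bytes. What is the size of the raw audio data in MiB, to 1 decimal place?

Duration = 66 min = 3,960 s.
Bytes = 384,000 samples/s × 3,960 s × 3 bytes/sample × 6 ch = 27,371,520,000 bytes.
27,371,520,000 / 1,048,576 = 26103.5 MiB.

26103.5 MiB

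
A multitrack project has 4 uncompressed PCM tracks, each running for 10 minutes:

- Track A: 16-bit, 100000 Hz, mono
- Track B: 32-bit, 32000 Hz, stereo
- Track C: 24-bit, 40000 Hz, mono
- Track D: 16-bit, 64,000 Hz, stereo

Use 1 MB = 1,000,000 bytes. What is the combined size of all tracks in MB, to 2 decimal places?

10 minutes = 600 s.
Track A: 100,000 × 600 × 2 × 1 = 120,000,000 bytes.
Track B: 32,000 × 600 × 4 × 2 = 153,600,000 bytes.
Track C: 40,000 × 600 × 3 × 1 = 72,000,000 bytes.
Track D: 64,000 × 600 × 2 × 2 = 153,600,000 bytes.
Total = 499,200,000 bytes = 499.20 MB.

499.20 MB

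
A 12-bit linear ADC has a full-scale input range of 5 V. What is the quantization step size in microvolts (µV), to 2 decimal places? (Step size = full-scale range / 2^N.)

5 V / 2^12 = 5 / 4,096 V = 1220.70 µV.

1220.70 µV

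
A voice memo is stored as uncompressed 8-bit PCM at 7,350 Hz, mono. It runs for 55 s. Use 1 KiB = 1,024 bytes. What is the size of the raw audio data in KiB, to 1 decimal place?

Bytes = 7,350 samples/s × 55 s × 1 bytes/sample × 1 ch = 404,250 bytes.
404,250 / 1,024 = 394.8 KiB.

394.8 KiB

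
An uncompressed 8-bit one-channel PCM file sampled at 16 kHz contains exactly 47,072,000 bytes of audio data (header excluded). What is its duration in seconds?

2,942 seconds

Byte rate = 16,000 × 1 × 1 = 16,000 bytes/s.
Duration = 47,072,000 / 16,000 = 2,942 s.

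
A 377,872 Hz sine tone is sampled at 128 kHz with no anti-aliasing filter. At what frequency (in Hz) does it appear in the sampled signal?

Nyquist = 128,000/2 = 64,000 Hz; 377,872 Hz exceeds it.
Alias = |377,872 − 3×128,000| = |377,872 − 384,000| = 6,128 Hz.

6,128 Hz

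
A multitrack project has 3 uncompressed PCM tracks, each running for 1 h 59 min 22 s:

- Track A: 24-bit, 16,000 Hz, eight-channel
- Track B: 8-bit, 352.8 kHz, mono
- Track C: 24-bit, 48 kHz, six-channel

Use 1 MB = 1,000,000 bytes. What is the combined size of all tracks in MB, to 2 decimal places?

1 h 59 min 22 s = 7,162 s.
Track A: 16,000 × 7,162 × 3 × 8 = 2,750,208,000 bytes.
Track B: 352,800 × 7,162 × 1 × 1 = 2,526,753,600 bytes.
Track C: 48,000 × 7,162 × 3 × 6 = 6,187,968,000 bytes.
Total = 11,464,929,600 bytes = 11464.93 MB.

11464.93 MB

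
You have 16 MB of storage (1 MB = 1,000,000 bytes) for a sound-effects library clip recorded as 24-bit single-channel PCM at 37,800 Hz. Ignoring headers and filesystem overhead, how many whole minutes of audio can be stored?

Uncompressed byte rate = 37,800 × 3 × 1 = 113,400 bytes/s.
Capacity = 16 × 1,000,000 = 16,000,000 bytes.
16,000,000 / 113,400 ≈ 141.09 s → 2 minutes.

2 minutes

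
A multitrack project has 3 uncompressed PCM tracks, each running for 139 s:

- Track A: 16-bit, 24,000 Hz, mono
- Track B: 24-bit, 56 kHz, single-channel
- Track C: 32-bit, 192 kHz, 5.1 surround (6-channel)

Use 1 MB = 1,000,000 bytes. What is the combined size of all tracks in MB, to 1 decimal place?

670.5 MB

Track A: 24,000 × 139 × 2 × 1 = 6,672,000 bytes.
Track B: 56,000 × 139 × 3 × 1 = 23,352,000 bytes.
Track C: 192,000 × 139 × 4 × 6 = 640,512,000 bytes.
Total = 670,536,000 bytes = 670.5 MB.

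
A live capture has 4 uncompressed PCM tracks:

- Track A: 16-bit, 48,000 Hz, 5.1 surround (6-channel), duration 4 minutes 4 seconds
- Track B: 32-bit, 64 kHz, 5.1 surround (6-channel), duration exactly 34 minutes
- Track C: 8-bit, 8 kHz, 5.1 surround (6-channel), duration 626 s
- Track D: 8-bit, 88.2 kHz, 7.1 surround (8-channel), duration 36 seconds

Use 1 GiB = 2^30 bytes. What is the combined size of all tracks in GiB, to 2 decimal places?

Track A: 4 minutes 4 seconds = 244 s; 48,000 × 244 × 2 × 6 = 140,544,000 bytes.
Track B: exactly 34 minutes = 2,040 s; 64,000 × 2,040 × 4 × 6 = 3,133,440,000 bytes.
Track C: 8,000 × 626 × 1 × 6 = 30,048,000 bytes.
Track D: 88,200 × 36 × 1 × 8 = 25,401,600 bytes.
Total = 3,329,433,600 bytes = 3.10 GiB.

3.10 GiB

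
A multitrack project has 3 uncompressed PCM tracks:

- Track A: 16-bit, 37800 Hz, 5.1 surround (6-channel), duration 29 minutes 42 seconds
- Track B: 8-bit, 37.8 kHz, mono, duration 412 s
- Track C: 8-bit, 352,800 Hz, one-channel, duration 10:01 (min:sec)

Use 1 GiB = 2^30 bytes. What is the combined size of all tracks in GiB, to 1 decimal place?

Track A: 29 minutes 42 seconds = 1,782 s; 37,800 × 1,782 × 2 × 6 = 808,315,200 bytes.
Track B: 37,800 × 412 × 1 × 1 = 15,573,600 bytes.
Track C: 10:01 (min:sec) = 601 s; 352,800 × 601 × 1 × 1 = 212,032,800 bytes.
Total = 1,035,921,600 bytes = 1.0 GiB.

1.0 GiB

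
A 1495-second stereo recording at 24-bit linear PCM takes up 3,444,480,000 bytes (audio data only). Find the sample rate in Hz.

Bytes = sample_rate × seconds × bytes_per_sample × channels.
sample_rate = 3,444,480,000 / (1,495 × 3 × 2) = 3,444,480,000 / 8,970 = 384,000 Hz.

384,000 Hz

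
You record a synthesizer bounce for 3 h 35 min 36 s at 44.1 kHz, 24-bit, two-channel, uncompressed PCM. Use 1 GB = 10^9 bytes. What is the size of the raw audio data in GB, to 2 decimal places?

3.42 GB

Duration = 3 h 35 min 36 s = 12,936 s.
Bytes = 44,100 samples/s × 12,936 s × 3 bytes/sample × 2 ch = 3,422,865,600 bytes.
3,422,865,600 / 1,000,000,000 = 3.42 GB.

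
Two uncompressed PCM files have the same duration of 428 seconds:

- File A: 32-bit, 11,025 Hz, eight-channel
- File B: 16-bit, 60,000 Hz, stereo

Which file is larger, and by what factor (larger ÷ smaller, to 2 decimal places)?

File A: 11,025 × 4 × 8 = 352,800 bytes/s.
File B: 60,000 × 2 × 2 = 240,000 bytes/s.
File A is larger; ratio = 150,998,400 / 102,720,000 = 1.47.

File A, by a factor of 1.47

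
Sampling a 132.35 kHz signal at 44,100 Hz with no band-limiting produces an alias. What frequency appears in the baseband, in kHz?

Nyquist = 44,100/2 = 22,050 Hz; 132,350 Hz exceeds it.
Alias = |132,350 − 3×44,100| = |132,350 − 132,300| = 50 Hz = 0.05 kHz.

0.05 kHz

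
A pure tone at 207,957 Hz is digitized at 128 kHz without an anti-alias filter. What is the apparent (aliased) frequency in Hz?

Nyquist = 128,000/2 = 64,000 Hz; 207,957 Hz exceeds it.
Alias = |207,957 − 2×128,000| = |207,957 − 256,000| = 48,043 Hz.

48,043 Hz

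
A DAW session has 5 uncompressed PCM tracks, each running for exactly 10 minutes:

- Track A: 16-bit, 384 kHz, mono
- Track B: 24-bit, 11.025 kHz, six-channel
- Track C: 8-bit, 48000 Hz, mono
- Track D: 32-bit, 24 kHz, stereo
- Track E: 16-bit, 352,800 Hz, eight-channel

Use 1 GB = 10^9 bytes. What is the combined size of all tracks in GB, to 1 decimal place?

exactly 10 minutes = 600 s.
Track A: 384,000 × 600 × 2 × 1 = 460,800,000 bytes.
Track B: 11,025 × 600 × 3 × 6 = 119,070,000 bytes.
Track C: 48,000 × 600 × 1 × 1 = 28,800,000 bytes.
Track D: 24,000 × 600 × 4 × 2 = 115,200,000 bytes.
Track E: 352,800 × 600 × 2 × 8 = 3,386,880,000 bytes.
Total = 4,110,750,000 bytes = 4.1 GB.

4.1 GB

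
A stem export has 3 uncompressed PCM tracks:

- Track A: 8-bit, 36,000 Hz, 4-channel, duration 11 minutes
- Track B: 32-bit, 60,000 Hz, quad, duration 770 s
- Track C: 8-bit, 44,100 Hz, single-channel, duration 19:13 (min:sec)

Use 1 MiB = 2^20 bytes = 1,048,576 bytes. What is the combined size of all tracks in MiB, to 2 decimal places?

844.09 MiB

Track A: 11 minutes = 660 s; 36,000 × 660 × 1 × 4 = 95,040,000 bytes.
Track B: 60,000 × 770 × 4 × 4 = 739,200,000 bytes.
Track C: 19:13 (min:sec) = 1,153 s; 44,100 × 1,153 × 1 × 1 = 50,847,300 bytes.
Total = 885,087,300 bytes = 844.09 MiB.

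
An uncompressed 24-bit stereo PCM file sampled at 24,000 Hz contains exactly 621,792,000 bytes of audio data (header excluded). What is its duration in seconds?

4,318 seconds

Byte rate = 24,000 × 3 × 2 = 144,000 bytes/s.
Duration = 621,792,000 / 144,000 = 4,318 s.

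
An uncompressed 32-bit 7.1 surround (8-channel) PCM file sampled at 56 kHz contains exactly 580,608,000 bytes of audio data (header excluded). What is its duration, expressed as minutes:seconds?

Byte rate = 56,000 × 4 × 8 = 1,792,000 bytes/s.
Duration = 580,608,000 / 1,792,000 = 324 s.
324 s = 5:24.

5:24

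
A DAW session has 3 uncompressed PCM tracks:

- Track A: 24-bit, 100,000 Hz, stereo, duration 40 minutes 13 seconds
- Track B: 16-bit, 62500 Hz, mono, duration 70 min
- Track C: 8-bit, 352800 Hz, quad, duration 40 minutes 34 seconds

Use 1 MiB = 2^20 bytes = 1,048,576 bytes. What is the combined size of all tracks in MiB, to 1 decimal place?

5157.1 MiB

Track A: 40 minutes 13 seconds = 2,413 s; 100,000 × 2,413 × 3 × 2 = 1,447,800,000 bytes.
Track B: 70 min = 4,200 s; 62,500 × 4,200 × 2 × 1 = 525,000,000 bytes.
Track C: 40 minutes 34 seconds = 2,434 s; 352,800 × 2,434 × 1 × 4 = 3,434,860,800 bytes.
Total = 5,407,660,800 bytes = 5157.1 MiB.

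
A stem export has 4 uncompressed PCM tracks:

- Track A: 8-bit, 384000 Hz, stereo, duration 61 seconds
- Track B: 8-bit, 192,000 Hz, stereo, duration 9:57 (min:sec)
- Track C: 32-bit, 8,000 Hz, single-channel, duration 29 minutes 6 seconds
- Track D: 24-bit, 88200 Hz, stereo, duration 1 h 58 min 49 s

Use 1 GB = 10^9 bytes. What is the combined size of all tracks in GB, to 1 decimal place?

4.1 GB

Track A: 384,000 × 61 × 1 × 2 = 46,848,000 bytes.
Track B: 9:57 (min:sec) = 597 s; 192,000 × 597 × 1 × 2 = 229,248,000 bytes.
Track C: 29 minutes 6 seconds = 1,746 s; 8,000 × 1,746 × 4 × 1 = 55,872,000 bytes.
Track D: 1 h 58 min 49 s = 7,129 s; 88,200 × 7,129 × 3 × 2 = 3,772,666,800 bytes.
Total = 4,104,634,800 bytes = 4.1 GB.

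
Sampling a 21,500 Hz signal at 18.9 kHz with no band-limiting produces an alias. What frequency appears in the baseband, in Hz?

Nyquist = 18,900/2 = 9,450 Hz; 21,500 Hz exceeds it.
Alias = |21,500 − 1×18,900| = |21,500 − 18,900| = 2,600 Hz.

2,600 Hz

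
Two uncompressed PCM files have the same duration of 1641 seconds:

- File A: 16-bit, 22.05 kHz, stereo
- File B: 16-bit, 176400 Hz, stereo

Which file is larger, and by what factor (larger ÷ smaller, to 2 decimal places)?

File A: 22,050 × 2 × 2 = 88,200 bytes/s.
File B: 176,400 × 2 × 2 = 705,600 bytes/s.
File B is larger; ratio = 1,157,889,600 / 144,736,200 = 8.00.

File B, by a factor of 8.00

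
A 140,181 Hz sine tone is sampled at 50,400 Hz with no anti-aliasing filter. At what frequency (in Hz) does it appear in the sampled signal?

Nyquist = 50,400/2 = 25,200 Hz; 140,181 Hz exceeds it.
Alias = |140,181 − 3×50,400| = |140,181 − 151,200| = 11,019 Hz.

11,019 Hz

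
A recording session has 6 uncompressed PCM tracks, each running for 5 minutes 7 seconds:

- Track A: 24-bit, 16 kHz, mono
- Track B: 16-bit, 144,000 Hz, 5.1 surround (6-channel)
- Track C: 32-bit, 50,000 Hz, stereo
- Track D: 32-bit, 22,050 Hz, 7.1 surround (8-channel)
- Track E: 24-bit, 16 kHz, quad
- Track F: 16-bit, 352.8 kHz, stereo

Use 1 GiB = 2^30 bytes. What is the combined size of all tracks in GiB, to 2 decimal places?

1.28 GiB

5 minutes 7 seconds = 307 s.
Track A: 16,000 × 307 × 3 × 1 = 14,736,000 bytes.
Track B: 144,000 × 307 × 2 × 6 = 530,496,000 bytes.
Track C: 50,000 × 307 × 4 × 2 = 122,800,000 bytes.
Track D: 22,050 × 307 × 4 × 8 = 216,619,200 bytes.
Track E: 16,000 × 307 × 3 × 4 = 58,944,000 bytes.
Track F: 352,800 × 307 × 2 × 2 = 433,238,400 bytes.
Total = 1,376,833,600 bytes = 1.28 GiB.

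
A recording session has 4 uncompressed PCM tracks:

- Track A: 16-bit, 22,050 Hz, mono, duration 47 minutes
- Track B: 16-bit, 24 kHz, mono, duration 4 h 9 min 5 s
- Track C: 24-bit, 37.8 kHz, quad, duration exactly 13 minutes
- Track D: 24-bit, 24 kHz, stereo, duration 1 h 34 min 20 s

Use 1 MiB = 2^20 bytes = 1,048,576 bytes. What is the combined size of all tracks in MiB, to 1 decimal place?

Track A: 47 minutes = 2,820 s; 22,050 × 2,820 × 2 × 1 = 124,362,000 bytes.
Track B: 4 h 9 min 5 s = 14,945 s; 24,000 × 14,945 × 2 × 1 = 717,360,000 bytes.
Track C: exactly 13 minutes = 780 s; 37,800 × 780 × 3 × 4 = 353,808,000 bytes.
Track D: 1 h 34 min 20 s = 5,660 s; 24,000 × 5,660 × 3 × 2 = 815,040,000 bytes.
Total = 2,010,570,000 bytes = 1917.4 MiB.

1917.4 MiB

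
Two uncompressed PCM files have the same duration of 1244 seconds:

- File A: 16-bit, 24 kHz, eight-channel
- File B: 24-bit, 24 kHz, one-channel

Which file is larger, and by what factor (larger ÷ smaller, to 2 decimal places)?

File A, by a factor of 5.33

File A: 24,000 × 2 × 8 = 384,000 bytes/s.
File B: 24,000 × 3 × 1 = 72,000 bytes/s.
File A is larger; ratio = 477,696,000 / 89,568,000 = 5.33.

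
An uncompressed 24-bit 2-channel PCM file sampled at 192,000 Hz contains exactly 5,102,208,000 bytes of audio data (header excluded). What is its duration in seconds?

Byte rate = 192,000 × 3 × 2 = 1,152,000 bytes/s.
Duration = 5,102,208,000 / 1,152,000 = 4,429 s.

4,429 seconds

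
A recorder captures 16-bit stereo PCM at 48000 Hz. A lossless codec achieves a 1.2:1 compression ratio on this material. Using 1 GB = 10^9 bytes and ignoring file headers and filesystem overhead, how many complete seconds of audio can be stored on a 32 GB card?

200,000 seconds

Uncompressed byte rate = 48,000 × 2 × 2 = 192,000 bytes/s.
After 1.2:1 compression, effective rate ≈ 160000 bytes/s.
Capacity = 32 × 1,000,000,000 = 32,000,000,000 bytes.
32,000,000,000 / effective rate ≈ 200000 s → 200,000 seconds.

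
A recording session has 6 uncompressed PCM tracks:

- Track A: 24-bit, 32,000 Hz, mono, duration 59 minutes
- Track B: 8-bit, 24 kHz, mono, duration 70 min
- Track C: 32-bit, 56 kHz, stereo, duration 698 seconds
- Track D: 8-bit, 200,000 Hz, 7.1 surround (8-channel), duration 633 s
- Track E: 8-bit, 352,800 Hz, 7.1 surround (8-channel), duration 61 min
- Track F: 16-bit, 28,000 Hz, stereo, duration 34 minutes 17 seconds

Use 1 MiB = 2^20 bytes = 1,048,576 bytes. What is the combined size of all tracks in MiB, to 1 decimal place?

Track A: 59 minutes = 3,540 s; 32,000 × 3,540 × 3 × 1 = 339,840,000 bytes.
Track B: 70 min = 4,200 s; 24,000 × 4,200 × 1 × 1 = 100,800,000 bytes.
Track C: 56,000 × 698 × 4 × 2 = 312,704,000 bytes.
Track D: 200,000 × 633 × 1 × 8 = 1,012,800,000 bytes.
Track E: 61 min = 3,660 s; 352,800 × 3,660 × 1 × 8 = 10,329,984,000 bytes.
Track F: 34 minutes 17 seconds = 2,057 s; 28,000 × 2,057 × 2 × 2 = 230,384,000 bytes.
Total = 12,326,512,000 bytes = 11755.5 MiB.

11755.5 MiB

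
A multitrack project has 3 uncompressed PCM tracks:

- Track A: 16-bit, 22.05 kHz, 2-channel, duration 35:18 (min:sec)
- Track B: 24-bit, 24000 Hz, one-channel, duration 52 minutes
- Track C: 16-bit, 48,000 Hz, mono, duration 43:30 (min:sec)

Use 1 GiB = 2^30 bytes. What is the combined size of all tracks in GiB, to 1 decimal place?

Track A: 35:18 (min:sec) = 2,118 s; 22,050 × 2,118 × 2 × 2 = 186,807,600 bytes.
Track B: 52 minutes = 3,120 s; 24,000 × 3,120 × 3 × 1 = 224,640,000 bytes.
Track C: 43:30 (min:sec) = 2,610 s; 48,000 × 2,610 × 2 × 1 = 250,560,000 bytes.
Total = 662,007,600 bytes = 0.6 GiB.

0.6 GiB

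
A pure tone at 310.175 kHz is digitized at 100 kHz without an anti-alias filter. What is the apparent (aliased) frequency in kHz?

Nyquist = 100,000/2 = 50,000 Hz; 310,175 Hz exceeds it.
Alias = |310,175 − 3×100,000| = |310,175 − 300,000| = 10,175 Hz = 10.175 kHz.

10.175 kHz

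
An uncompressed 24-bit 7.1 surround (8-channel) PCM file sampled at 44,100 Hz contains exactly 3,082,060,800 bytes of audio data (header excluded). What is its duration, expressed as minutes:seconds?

48:32

Byte rate = 44,100 × 3 × 8 = 1,058,400 bytes/s.
Duration = 3,082,060,800 / 1,058,400 = 2,912 s.
2,912 s = 48:32.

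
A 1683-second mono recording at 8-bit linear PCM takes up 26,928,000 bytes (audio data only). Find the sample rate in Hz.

16,000 Hz

Bytes = sample_rate × seconds × bytes_per_sample × channels.
sample_rate = 26,928,000 / (1,683 × 1 × 1) = 26,928,000 / 1,683 = 16,000 Hz.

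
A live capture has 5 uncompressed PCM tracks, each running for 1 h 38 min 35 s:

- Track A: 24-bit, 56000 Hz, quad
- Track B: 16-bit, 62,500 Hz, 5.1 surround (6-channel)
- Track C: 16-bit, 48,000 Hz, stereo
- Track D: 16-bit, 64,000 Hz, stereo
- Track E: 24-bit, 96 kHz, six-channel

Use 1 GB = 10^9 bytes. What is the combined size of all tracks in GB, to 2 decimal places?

21.28 GB

1 h 38 min 35 s = 5,915 s.
Track A: 56,000 × 5,915 × 3 × 4 = 3,974,880,000 bytes.
Track B: 62,500 × 5,915 × 2 × 6 = 4,436,250,000 bytes.
Track C: 48,000 × 5,915 × 2 × 2 = 1,135,680,000 bytes.
Track D: 64,000 × 5,915 × 2 × 2 = 1,514,240,000 bytes.
Track E: 96,000 × 5,915 × 3 × 6 = 10,221,120,000 bytes.
Total = 21,282,170,000 bytes = 21.28 GB.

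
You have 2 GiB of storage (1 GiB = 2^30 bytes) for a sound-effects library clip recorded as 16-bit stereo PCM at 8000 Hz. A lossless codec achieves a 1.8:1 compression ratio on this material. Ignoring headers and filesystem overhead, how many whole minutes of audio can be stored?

Uncompressed byte rate = 8,000 × 2 × 2 = 32,000 bytes/s.
After 1.8:1 compression, effective rate ≈ 17777.78 bytes/s.
Capacity = 2 × 1,073,741,824 = 2,147,483,648 bytes.
2,147,483,648 / effective rate ≈ 120795.96 s → 2,013 minutes.

2,013 minutes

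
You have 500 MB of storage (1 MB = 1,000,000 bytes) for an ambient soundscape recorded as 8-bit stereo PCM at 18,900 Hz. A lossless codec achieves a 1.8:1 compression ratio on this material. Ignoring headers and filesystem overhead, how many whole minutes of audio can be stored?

Uncompressed byte rate = 18,900 × 1 × 2 = 37,800 bytes/s.
After 1.8:1 compression, effective rate ≈ 21000 bytes/s.
Capacity = 500 × 1,000,000 = 500,000,000 bytes.
500,000,000 / effective rate ≈ 23809.52 s → 396 minutes.

396 minutes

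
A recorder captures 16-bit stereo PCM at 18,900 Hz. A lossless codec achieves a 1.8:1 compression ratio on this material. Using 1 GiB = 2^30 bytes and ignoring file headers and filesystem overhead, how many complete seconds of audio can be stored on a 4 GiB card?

102,261 seconds

Uncompressed byte rate = 18,900 × 2 × 2 = 75,600 bytes/s.
After 1.8:1 compression, effective rate ≈ 42000 bytes/s.
Capacity = 4 × 1,073,741,824 = 4,294,967,296 bytes.
4,294,967,296 / effective rate ≈ 102261.13 s → 102,261 seconds.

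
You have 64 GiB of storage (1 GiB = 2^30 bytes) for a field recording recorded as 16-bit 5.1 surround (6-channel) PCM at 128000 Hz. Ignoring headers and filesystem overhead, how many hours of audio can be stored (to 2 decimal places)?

12.43 hours

Uncompressed byte rate = 128,000 × 2 × 6 = 1,536,000 bytes/s.
Capacity = 64 × 1,073,741,824 = 68,719,476,736 bytes.
68,719,476,736 / 1,536,000 ≈ 44739.24 s → 12.43 hours.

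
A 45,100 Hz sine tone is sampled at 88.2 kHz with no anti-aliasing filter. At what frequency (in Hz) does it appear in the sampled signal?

43,100 Hz

Nyquist = 88,200/2 = 44,100 Hz; 45,100 Hz exceeds it.
Alias = |45,100 − 1×88,200| = |45,100 − 88,200| = 43,100 Hz.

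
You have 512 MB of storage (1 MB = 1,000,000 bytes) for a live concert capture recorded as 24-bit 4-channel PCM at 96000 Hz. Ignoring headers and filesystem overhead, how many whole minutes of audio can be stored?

Uncompressed byte rate = 96,000 × 3 × 4 = 1,152,000 bytes/s.
Capacity = 512 × 1,000,000 = 512,000,000 bytes.
512,000,000 / 1,152,000 ≈ 444.44 s → 7 minutes.

7 minutes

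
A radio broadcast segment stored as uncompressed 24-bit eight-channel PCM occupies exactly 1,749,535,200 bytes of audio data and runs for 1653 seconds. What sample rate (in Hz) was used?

Bytes = sample_rate × seconds × bytes_per_sample × channels.
sample_rate = 1,749,535,200 / (1,653 × 3 × 8) = 1,749,535,200 / 39,672 = 44,100 Hz.

44,100 Hz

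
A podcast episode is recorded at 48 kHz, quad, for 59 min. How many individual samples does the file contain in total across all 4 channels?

59 min = 3,540 s.
48,000 × 3,540 s × 4 ch = 679,680,000 samples.

679,680,000 samples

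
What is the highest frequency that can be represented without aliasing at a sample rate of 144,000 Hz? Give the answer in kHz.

Nyquist frequency = sample rate / 2 = 144,000 / 2 = 72 kHz.

72 kHz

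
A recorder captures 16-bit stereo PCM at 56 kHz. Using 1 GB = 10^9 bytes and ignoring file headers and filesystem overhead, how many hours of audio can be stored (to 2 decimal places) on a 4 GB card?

Uncompressed byte rate = 56,000 × 2 × 2 = 224,000 bytes/s.
Capacity = 4 × 1,000,000,000 = 4,000,000,000 bytes.
4,000,000,000 / 224,000 ≈ 17857.14 s → 4.96 hours.

4.96 hours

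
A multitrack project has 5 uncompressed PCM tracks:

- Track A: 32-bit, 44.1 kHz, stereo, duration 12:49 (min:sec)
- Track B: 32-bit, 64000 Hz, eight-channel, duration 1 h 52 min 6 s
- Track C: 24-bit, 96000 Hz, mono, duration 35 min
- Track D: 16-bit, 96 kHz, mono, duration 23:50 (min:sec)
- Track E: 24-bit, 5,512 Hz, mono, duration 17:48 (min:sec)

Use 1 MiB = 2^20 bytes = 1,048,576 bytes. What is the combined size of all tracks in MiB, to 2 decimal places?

Track A: 12:49 (min:sec) = 769 s; 44,100 × 769 × 4 × 2 = 271,303,200 bytes.
Track B: 1 h 52 min 6 s = 6,726 s; 64,000 × 6,726 × 4 × 8 = 13,774,848,000 bytes.
Track C: 35 min = 2,100 s; 96,000 × 2,100 × 3 × 1 = 604,800,000 bytes.
Track D: 23:50 (min:sec) = 1,430 s; 96,000 × 1,430 × 2 × 1 = 274,560,000 bytes.
Track E: 17:48 (min:sec) = 1,068 s; 5,512 × 1,068 × 3 × 1 = 17,660,448 bytes.
Total = 14,943,171,648 bytes = 14250.92 MiB.

14250.92 MiB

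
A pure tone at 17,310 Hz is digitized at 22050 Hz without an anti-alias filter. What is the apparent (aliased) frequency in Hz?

4,740 Hz

Nyquist = 22,050/2 = 11,025 Hz; 17,310 Hz exceeds it.
Alias = |17,310 − 1×22,050| = |17,310 − 22,050| = 4,740 Hz.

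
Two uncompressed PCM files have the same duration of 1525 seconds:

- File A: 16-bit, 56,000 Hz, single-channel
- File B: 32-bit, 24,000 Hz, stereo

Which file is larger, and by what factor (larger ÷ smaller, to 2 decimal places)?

File B, by a factor of 1.71

File A: 56,000 × 2 × 1 = 112,000 bytes/s.
File B: 24,000 × 4 × 2 = 192,000 bytes/s.
File B is larger; ratio = 292,800,000 / 170,800,000 = 1.71.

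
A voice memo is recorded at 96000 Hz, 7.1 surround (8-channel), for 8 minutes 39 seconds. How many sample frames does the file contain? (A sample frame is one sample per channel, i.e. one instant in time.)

49,824,000 sample frames

8 minutes 39 seconds = 519 s.
96,000 samples/s × 519 s = 49,824,000 frames.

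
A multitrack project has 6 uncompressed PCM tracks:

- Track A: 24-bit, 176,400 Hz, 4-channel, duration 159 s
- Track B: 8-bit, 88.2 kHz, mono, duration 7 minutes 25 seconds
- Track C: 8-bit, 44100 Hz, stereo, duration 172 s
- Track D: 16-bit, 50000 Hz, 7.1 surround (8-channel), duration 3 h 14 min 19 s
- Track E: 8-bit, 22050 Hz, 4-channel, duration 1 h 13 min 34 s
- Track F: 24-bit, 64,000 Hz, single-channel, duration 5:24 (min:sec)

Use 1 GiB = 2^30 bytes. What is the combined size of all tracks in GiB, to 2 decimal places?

9.47 GiB

Track A: 176,400 × 159 × 3 × 4 = 336,571,200 bytes.
Track B: 7 minutes 25 seconds = 445 s; 88,200 × 445 × 1 × 1 = 39,249,000 bytes.
Track C: 44,100 × 172 × 1 × 2 = 15,170,400 bytes.
Track D: 3 h 14 min 19 s = 11,659 s; 50,000 × 11,659 × 2 × 8 = 9,327,200,000 bytes.
Track E: 1 h 13 min 34 s = 4,414 s; 22,050 × 4,414 × 1 × 4 = 389,314,800 bytes.
Track F: 5:24 (min:sec) = 324 s; 64,000 × 324 × 3 × 1 = 62,208,000 bytes.
Total = 10,169,713,400 bytes = 9.47 GiB.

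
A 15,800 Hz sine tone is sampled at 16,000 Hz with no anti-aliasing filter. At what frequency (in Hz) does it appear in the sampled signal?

Nyquist = 16,000/2 = 8,000 Hz; 15,800 Hz exceeds it.
Alias = |15,800 − 1×16,000| = |15,800 − 16,000| = 200 Hz.

200 Hz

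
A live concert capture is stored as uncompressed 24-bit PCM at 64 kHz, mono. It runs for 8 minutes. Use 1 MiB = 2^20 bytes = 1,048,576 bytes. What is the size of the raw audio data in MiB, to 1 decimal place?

87.9 MiB

Duration = 8 minutes = 480 s.
Bytes = 64,000 samples/s × 480 s × 3 bytes/sample × 1 ch = 92,160,000 bytes.
92,160,000 / 1,048,576 = 87.9 MiB.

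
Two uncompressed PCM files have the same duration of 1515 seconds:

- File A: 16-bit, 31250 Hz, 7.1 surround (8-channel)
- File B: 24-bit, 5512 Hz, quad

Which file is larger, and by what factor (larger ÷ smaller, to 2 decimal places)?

File A, by a factor of 7.56

File A: 31,250 × 2 × 8 = 500,000 bytes/s.
File B: 5,512 × 3 × 4 = 66,144 bytes/s.
File A is larger; ratio = 757,500,000 / 100,208,160 = 7.56.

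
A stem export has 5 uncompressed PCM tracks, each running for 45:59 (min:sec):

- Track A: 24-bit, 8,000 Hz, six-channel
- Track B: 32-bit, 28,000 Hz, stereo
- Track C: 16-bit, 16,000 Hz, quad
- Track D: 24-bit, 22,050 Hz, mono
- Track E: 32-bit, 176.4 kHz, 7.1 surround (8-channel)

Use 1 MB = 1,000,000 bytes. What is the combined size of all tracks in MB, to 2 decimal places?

45:59 (min:sec) = 2,759 s.
Track A: 8,000 × 2,759 × 3 × 6 = 397,296,000 bytes.
Track B: 28,000 × 2,759 × 4 × 2 = 618,016,000 bytes.
Track C: 16,000 × 2,759 × 2 × 4 = 353,152,000 bytes.
Track D: 22,050 × 2,759 × 3 × 1 = 182,507,850 bytes.
Track E: 176,400 × 2,759 × 4 × 8 = 15,574,003,200 bytes.
Total = 17,124,975,050 bytes = 17124.98 MB.

17124.98 MB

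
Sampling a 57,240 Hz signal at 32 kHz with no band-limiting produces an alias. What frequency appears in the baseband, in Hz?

6,760 Hz

Nyquist = 32,000/2 = 16,000 Hz; 57,240 Hz exceeds it.
Alias = |57,240 − 2×32,000| = |57,240 − 64,000| = 6,760 Hz.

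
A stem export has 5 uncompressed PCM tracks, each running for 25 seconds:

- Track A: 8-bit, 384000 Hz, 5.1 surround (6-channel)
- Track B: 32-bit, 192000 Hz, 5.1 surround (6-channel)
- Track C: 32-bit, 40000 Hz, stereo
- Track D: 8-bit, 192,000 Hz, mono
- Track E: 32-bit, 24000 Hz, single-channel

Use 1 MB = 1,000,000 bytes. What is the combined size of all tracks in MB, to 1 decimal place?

188.0 MB

Track A: 384,000 × 25 × 1 × 6 = 57,600,000 bytes.
Track B: 192,000 × 25 × 4 × 6 = 115,200,000 bytes.
Track C: 40,000 × 25 × 4 × 2 = 8,000,000 bytes.
Track D: 192,000 × 25 × 1 × 1 = 4,800,000 bytes.
Track E: 24,000 × 25 × 4 × 1 = 2,400,000 bytes.
Total = 188,000,000 bytes = 188.0 MB.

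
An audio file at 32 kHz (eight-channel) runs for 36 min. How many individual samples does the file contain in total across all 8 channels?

552,960,000 samples

36 min = 2,160 s.
32,000 × 2,160 s × 8 ch = 552,960,000 samples.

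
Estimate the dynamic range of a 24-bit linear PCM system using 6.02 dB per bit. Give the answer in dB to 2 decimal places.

24 × 6.02 = 144.48 dB.

144.48 dB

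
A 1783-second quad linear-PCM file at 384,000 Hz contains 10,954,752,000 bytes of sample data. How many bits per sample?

Bytes per sample = 10,954,752,000 / (384,000 × 1,783 × 4) = 10,954,752,000 / 2,738,688,000 = 4.
Bit depth = 4 × 8 = 32 bits.

32 bits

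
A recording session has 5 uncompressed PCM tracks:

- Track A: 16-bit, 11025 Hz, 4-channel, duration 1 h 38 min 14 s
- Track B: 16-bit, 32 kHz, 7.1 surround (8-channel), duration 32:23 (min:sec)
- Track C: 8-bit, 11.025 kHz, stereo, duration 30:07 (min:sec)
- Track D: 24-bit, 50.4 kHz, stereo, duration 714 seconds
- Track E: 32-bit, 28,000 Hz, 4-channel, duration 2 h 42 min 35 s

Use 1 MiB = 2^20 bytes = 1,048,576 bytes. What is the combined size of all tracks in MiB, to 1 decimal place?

5856.2 MiB

Track A: 1 h 38 min 14 s = 5,894 s; 11,025 × 5,894 × 2 × 4 = 519,850,800 bytes.
Track B: 32:23 (min:sec) = 1,943 s; 32,000 × 1,943 × 2 × 8 = 994,816,000 bytes.
Track C: 30:07 (min:sec) = 1,807 s; 11,025 × 1,807 × 1 × 2 = 39,844,350 bytes.
Track D: 50,400 × 714 × 3 × 2 = 215,913,600 bytes.
Track E: 2 h 42 min 35 s = 9,755 s; 28,000 × 9,755 × 4 × 4 = 4,370,240,000 bytes.
Total = 6,140,664,750 bytes = 5856.2 MiB.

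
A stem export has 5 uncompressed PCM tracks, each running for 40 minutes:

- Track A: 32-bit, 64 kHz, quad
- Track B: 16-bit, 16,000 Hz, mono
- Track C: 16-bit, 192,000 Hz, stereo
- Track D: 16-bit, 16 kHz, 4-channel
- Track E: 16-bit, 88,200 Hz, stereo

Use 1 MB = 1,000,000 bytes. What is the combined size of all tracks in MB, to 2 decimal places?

40 minutes = 2,400 s.
Track A: 64,000 × 2,400 × 4 × 4 = 2,457,600,000 bytes.
Track B: 16,000 × 2,400 × 2 × 1 = 76,800,000 bytes.
Track C: 192,000 × 2,400 × 2 × 2 = 1,843,200,000 bytes.
Track D: 16,000 × 2,400 × 2 × 4 = 307,200,000 bytes.
Track E: 88,200 × 2,400 × 2 × 2 = 846,720,000 bytes.
Total = 5,531,520,000 bytes = 5531.52 MB.

5531.52 MB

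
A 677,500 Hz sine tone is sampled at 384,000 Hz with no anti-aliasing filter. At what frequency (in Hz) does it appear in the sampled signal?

90,500 Hz

Nyquist = 384,000/2 = 192,000 Hz; 677,500 Hz exceeds it.
Alias = |677,500 − 2×384,000| = |677,500 − 768,000| = 90,500 Hz.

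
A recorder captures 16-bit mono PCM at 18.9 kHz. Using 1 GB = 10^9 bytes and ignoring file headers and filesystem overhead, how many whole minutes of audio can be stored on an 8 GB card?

3,527 minutes

Uncompressed byte rate = 18,900 × 2 × 1 = 37,800 bytes/s.
Capacity = 8 × 1,000,000,000 = 8,000,000,000 bytes.
8,000,000,000 / 37,800 ≈ 211640.21 s → 3,527 minutes.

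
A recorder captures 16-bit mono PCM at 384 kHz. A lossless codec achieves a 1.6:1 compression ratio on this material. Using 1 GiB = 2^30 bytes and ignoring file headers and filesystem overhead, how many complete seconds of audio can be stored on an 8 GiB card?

17,895 seconds

Uncompressed byte rate = 384,000 × 2 × 1 = 768,000 bytes/s.
After 1.6:1 compression, effective rate ≈ 480000 bytes/s.
Capacity = 8 × 1,073,741,824 = 8,589,934,592 bytes.
8,589,934,592 / effective rate ≈ 17895.7 s → 17,895 seconds.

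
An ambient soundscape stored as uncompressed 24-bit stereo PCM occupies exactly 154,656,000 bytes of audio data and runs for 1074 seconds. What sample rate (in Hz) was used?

Bytes = sample_rate × seconds × bytes_per_sample × channels.
sample_rate = 154,656,000 / (1,074 × 3 × 2) = 154,656,000 / 6,444 = 24,000 Hz.

24,000 Hz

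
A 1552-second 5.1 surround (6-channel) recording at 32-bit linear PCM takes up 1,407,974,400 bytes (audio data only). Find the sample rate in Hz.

Bytes = sample_rate × seconds × bytes_per_sample × channels.
sample_rate = 1,407,974,400 / (1,552 × 4 × 6) = 1,407,974,400 / 37,248 = 37,800 Hz.

37,800 Hz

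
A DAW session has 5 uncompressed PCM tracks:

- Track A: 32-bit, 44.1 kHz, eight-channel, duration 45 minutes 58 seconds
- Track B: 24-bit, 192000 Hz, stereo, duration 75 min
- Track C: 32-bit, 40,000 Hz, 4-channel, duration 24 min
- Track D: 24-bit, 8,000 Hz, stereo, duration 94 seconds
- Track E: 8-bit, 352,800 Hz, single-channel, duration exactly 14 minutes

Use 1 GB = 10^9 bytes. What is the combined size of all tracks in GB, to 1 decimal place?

Track A: 45 minutes 58 seconds = 2,758 s; 44,100 × 2,758 × 4 × 8 = 3,892,089,600 bytes.
Track B: 75 min = 4,500 s; 192,000 × 4,500 × 3 × 2 = 5,184,000,000 bytes.
Track C: 24 min = 1,440 s; 40,000 × 1,440 × 4 × 4 = 921,600,000 bytes.
Track D: 8,000 × 94 × 3 × 2 = 4,512,000 bytes.
Track E: exactly 14 minutes = 840 s; 352,800 × 840 × 1 × 1 = 296,352,000 bytes.
Total = 10,298,553,600 bytes = 10.3 GB.

10.3 GB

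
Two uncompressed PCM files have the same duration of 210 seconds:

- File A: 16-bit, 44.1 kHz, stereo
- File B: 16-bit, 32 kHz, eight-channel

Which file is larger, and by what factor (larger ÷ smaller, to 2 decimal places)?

File A: 44,100 × 2 × 2 = 176,400 bytes/s.
File B: 32,000 × 2 × 8 = 512,000 bytes/s.
File B is larger; ratio = 107,520,000 / 37,044,000 = 2.90.

File B, by a factor of 2.90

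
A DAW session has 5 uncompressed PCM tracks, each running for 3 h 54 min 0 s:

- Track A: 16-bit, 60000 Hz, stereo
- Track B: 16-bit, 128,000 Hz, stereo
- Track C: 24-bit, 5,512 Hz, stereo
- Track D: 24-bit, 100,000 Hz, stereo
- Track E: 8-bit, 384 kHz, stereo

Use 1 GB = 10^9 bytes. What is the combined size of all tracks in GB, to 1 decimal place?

3 h 54 min 0 s = 14,040 s.
Track A: 60,000 × 14,040 × 2 × 2 = 3,369,600,000 bytes.
Track B: 128,000 × 14,040 × 2 × 2 = 7,188,480,000 bytes.
Track C: 5,512 × 14,040 × 3 × 2 = 464,330,880 bytes.
Track D: 100,000 × 14,040 × 3 × 2 = 8,424,000,000 bytes.
Track E: 384,000 × 14,040 × 1 × 2 = 10,782,720,000 bytes.
Total = 30,229,130,880 bytes = 30.2 GB.

30.2 GB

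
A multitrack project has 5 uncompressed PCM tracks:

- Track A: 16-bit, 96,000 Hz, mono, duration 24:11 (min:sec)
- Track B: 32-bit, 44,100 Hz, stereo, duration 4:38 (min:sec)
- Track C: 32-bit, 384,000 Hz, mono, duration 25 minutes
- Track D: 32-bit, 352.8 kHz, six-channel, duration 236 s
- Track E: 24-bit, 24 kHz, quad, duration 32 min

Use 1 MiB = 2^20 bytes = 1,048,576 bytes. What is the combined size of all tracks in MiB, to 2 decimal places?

4989.52 MiB

Track A: 24:11 (min:sec) = 1,451 s; 96,000 × 1,451 × 2 × 1 = 278,592,000 bytes.
Track B: 4:38 (min:sec) = 278 s; 44,100 × 278 × 4 × 2 = 98,078,400 bytes.
Track C: 25 minutes = 1,500 s; 384,000 × 1,500 × 4 × 1 = 2,304,000,000 bytes.
Track D: 352,800 × 236 × 4 × 6 = 1,998,259,200 bytes.
Track E: 32 min = 1,920 s; 24,000 × 1,920 × 3 × 4 = 552,960,000 bytes.
Total = 5,231,889,600 bytes = 4989.52 MiB.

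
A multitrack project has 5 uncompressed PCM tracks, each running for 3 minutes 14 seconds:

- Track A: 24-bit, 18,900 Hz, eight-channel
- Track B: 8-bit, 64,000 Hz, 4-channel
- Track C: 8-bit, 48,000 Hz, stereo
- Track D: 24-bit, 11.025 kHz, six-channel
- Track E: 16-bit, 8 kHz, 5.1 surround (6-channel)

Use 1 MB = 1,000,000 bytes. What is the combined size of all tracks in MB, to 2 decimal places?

3 minutes 14 seconds = 194 s.
Track A: 18,900 × 194 × 3 × 8 = 87,998,400 bytes.
Track B: 64,000 × 194 × 1 × 4 = 49,664,000 bytes.
Track C: 48,000 × 194 × 1 × 2 = 18,624,000 bytes.
Track D: 11,025 × 194 × 3 × 6 = 38,499,300 bytes.
Track E: 8,000 × 194 × 2 × 6 = 18,624,000 bytes.
Total = 213,409,700 bytes = 213.41 MB.

213.41 MB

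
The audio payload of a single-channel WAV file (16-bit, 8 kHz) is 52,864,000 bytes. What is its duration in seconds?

3,304 seconds

Byte rate = 8,000 × 2 × 1 = 16,000 bytes/s.
Duration = 52,864,000 / 16,000 = 3,304 s.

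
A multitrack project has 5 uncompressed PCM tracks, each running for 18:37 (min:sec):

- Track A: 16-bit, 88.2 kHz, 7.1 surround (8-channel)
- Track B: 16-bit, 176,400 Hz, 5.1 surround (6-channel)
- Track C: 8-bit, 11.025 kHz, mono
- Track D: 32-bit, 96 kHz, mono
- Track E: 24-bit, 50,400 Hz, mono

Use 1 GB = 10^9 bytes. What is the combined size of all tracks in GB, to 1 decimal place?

18:37 (min:sec) = 1,117 s.
Track A: 88,200 × 1,117 × 2 × 8 = 1,576,310,400 bytes.
Track B: 176,400 × 1,117 × 2 × 6 = 2,364,465,600 bytes.
Track C: 11,025 × 1,117 × 1 × 1 = 12,314,925 bytes.
Track D: 96,000 × 1,117 × 4 × 1 = 428,928,000 bytes.
Track E: 50,400 × 1,117 × 3 × 1 = 168,890,400 bytes.
Total = 4,550,909,325 bytes = 4.6 GB.

4.6 GB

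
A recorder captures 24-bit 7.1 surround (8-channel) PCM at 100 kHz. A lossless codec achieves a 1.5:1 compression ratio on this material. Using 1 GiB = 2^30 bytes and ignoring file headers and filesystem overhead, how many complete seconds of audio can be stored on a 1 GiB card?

Uncompressed byte rate = 100,000 × 3 × 8 = 2,400,000 bytes/s.
After 1.5:1 compression, effective rate ≈ 1600000 bytes/s.
Capacity = 1 × 1,073,741,824 = 1,073,741,824 bytes.
1,073,741,824 / effective rate ≈ 671.09 s → 671 seconds.

671 seconds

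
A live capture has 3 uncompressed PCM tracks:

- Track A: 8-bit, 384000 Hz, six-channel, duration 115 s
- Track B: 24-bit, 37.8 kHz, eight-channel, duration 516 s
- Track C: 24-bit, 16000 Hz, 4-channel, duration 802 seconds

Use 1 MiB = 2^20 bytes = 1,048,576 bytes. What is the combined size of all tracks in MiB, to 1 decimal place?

846.0 MiB

Track A: 384,000 × 115 × 1 × 6 = 264,960,000 bytes.
Track B: 37,800 × 516 × 3 × 8 = 468,115,200 bytes.
Track C: 16,000 × 802 × 3 × 4 = 153,984,000 bytes.
Total = 887,059,200 bytes = 846.0 MiB.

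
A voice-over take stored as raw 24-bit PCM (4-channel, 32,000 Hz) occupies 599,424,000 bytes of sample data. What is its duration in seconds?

Byte rate = 32,000 × 3 × 4 = 384,000 bytes/s.
Duration = 599,424,000 / 384,000 = 1,561 s.

1,561 seconds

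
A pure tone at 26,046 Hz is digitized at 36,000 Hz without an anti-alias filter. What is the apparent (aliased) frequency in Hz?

Nyquist = 36,000/2 = 18,000 Hz; 26,046 Hz exceeds it.
Alias = |26,046 − 1×36,000| = |26,046 − 36,000| = 9,954 Hz.

9,954 Hz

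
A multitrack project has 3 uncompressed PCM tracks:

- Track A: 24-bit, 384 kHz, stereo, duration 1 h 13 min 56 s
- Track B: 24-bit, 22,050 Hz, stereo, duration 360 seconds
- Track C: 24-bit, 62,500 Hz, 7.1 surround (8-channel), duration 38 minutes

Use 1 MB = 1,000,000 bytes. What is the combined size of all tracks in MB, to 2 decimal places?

Track A: 1 h 13 min 56 s = 4,436 s; 384,000 × 4,436 × 3 × 2 = 10,220,544,000 bytes.
Track B: 22,050 × 360 × 3 × 2 = 47,628,000 bytes.
Track C: 38 minutes = 2,280 s; 62,500 × 2,280 × 3 × 8 = 3,420,000,000 bytes.
Total = 13,688,172,000 bytes = 13688.17 MB.

13688.17 MB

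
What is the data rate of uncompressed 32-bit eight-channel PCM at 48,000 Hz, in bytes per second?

Bit rate = 48,000 × 32 × 8 = 12,288,000 bits/s.
12,288,000 / 8 = 1,536,000 bytes/s.

1,536,000 bytes/s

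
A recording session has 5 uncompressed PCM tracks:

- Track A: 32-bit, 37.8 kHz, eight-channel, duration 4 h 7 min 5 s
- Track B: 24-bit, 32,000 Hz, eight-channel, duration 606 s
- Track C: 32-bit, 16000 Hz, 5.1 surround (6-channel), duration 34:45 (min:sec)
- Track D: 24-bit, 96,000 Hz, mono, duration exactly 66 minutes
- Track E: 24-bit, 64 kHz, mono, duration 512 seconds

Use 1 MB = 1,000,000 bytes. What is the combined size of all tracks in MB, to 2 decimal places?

20437.15 MB

Track A: 4 h 7 min 5 s = 14,825 s; 37,800 × 14,825 × 4 × 8 = 17,932,320,000 bytes.
Track B: 32,000 × 606 × 3 × 8 = 465,408,000 bytes.
Track C: 34:45 (min:sec) = 2,085 s; 16,000 × 2,085 × 4 × 6 = 800,640,000 bytes.
Track D: exactly 66 minutes = 3,960 s; 96,000 × 3,960 × 3 × 1 = 1,140,480,000 bytes.
Track E: 64,000 × 512 × 3 × 1 = 98,304,000 bytes.
Total = 20,437,152,000 bytes = 20437.15 MB.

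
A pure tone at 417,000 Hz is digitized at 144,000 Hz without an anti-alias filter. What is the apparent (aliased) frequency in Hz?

15,000 Hz

Nyquist = 144,000/2 = 72,000 Hz; 417,000 Hz exceeds it.
Alias = |417,000 − 3×144,000| = |417,000 − 432,000| = 15,000 Hz.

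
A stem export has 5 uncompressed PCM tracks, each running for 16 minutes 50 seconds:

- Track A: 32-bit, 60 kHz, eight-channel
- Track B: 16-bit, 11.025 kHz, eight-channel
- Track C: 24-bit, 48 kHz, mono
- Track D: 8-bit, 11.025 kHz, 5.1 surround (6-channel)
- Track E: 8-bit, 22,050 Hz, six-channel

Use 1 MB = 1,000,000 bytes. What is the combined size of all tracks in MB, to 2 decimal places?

2463.24 MB

16 minutes 50 seconds = 1,010 s.
Track A: 60,000 × 1,010 × 4 × 8 = 1,939,200,000 bytes.
Track B: 11,025 × 1,010 × 2 × 8 = 178,164,000 bytes.
Track C: 48,000 × 1,010 × 3 × 1 = 145,440,000 bytes.
Track D: 11,025 × 1,010 × 1 × 6 = 66,811,500 bytes.
Track E: 22,050 × 1,010 × 1 × 6 = 133,623,000 bytes.
Total = 2,463,238,500 bytes = 2463.24 MB.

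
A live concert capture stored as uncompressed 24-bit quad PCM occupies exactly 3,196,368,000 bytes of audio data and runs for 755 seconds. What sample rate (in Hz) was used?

Bytes = sample_rate × seconds × bytes_per_sample × channels.
sample_rate = 3,196,368,000 / (755 × 3 × 4) = 3,196,368,000 / 9,060 = 352,800 Hz.

352,800 Hz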